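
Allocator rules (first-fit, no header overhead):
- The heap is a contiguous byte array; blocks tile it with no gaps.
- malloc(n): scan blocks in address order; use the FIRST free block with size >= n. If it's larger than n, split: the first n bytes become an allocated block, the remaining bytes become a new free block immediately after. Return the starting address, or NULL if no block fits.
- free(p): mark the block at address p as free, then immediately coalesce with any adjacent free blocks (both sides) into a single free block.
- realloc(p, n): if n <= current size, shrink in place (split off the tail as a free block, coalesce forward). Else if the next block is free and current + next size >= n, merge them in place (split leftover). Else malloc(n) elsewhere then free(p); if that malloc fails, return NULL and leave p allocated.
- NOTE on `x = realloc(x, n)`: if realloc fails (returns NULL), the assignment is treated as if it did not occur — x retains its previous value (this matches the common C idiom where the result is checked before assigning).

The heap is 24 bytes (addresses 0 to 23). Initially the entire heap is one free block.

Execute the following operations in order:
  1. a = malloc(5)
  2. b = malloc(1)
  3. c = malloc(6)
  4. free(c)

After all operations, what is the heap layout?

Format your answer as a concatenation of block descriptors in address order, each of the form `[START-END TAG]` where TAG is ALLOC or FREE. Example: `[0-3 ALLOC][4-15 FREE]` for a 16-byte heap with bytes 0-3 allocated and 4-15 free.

Op 1: a = malloc(5) -> a = 0; heap: [0-4 ALLOC][5-23 FREE]
Op 2: b = malloc(1) -> b = 5; heap: [0-4 ALLOC][5-5 ALLOC][6-23 FREE]
Op 3: c = malloc(6) -> c = 6; heap: [0-4 ALLOC][5-5 ALLOC][6-11 ALLOC][12-23 FREE]
Op 4: free(c) -> (freed c); heap: [0-4 ALLOC][5-5 ALLOC][6-23 FREE]

Answer: [0-4 ALLOC][5-5 ALLOC][6-23 FREE]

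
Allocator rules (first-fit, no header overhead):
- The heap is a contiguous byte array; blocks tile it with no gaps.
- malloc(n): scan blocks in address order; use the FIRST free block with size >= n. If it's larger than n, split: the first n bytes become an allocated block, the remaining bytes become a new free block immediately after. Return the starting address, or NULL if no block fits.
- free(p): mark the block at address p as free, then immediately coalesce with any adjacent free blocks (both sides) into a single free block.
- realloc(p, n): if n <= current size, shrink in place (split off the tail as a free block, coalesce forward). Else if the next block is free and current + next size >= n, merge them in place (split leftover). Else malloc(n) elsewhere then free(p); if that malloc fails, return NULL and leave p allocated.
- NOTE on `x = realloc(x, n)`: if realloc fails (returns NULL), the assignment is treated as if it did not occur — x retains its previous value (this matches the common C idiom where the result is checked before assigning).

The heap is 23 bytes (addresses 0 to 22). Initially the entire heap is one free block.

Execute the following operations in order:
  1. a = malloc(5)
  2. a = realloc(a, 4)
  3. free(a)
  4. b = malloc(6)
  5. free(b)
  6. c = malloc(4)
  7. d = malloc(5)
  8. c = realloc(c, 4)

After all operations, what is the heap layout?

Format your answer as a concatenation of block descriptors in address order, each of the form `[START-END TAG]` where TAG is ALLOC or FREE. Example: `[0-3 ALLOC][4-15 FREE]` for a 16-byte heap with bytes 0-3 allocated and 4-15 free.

Op 1: a = malloc(5) -> a = 0; heap: [0-4 ALLOC][5-22 FREE]
Op 2: a = realloc(a, 4) -> a = 0; heap: [0-3 ALLOC][4-22 FREE]
Op 3: free(a) -> (freed a); heap: [0-22 FREE]
Op 4: b = malloc(6) -> b = 0; heap: [0-5 ALLOC][6-22 FREE]
Op 5: free(b) -> (freed b); heap: [0-22 FREE]
Op 6: c = malloc(4) -> c = 0; heap: [0-3 ALLOC][4-22 FREE]
Op 7: d = malloc(5) -> d = 4; heap: [0-3 ALLOC][4-8 ALLOC][9-22 FREE]
Op 8: c = realloc(c, 4) -> c = 0; heap: [0-3 ALLOC][4-8 ALLOC][9-22 FREE]

Answer: [0-3 ALLOC][4-8 ALLOC][9-22 FREE]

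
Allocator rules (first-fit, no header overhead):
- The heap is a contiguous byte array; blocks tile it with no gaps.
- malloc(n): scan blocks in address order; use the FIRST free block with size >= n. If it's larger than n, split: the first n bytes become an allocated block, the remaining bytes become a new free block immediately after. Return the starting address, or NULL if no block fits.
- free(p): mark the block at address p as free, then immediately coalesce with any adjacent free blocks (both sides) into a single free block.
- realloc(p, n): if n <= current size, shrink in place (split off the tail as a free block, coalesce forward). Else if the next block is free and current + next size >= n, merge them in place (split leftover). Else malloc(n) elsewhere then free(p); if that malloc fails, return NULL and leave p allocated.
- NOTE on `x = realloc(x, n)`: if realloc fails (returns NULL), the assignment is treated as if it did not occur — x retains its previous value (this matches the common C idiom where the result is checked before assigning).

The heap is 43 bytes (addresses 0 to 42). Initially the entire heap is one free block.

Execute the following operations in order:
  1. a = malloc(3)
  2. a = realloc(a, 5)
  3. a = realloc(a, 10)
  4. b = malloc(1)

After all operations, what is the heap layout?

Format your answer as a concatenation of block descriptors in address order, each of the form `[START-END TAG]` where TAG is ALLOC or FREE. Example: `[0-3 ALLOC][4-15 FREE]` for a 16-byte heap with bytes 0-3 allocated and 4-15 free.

Answer: [0-9 ALLOC][10-10 ALLOC][11-42 FREE]

Derivation:
Op 1: a = malloc(3) -> a = 0; heap: [0-2 ALLOC][3-42 FREE]
Op 2: a = realloc(a, 5) -> a = 0; heap: [0-4 ALLOC][5-42 FREE]
Op 3: a = realloc(a, 10) -> a = 0; heap: [0-9 ALLOC][10-42 FREE]
Op 4: b = malloc(1) -> b = 10; heap: [0-9 ALLOC][10-10 ALLOC][11-42 FREE]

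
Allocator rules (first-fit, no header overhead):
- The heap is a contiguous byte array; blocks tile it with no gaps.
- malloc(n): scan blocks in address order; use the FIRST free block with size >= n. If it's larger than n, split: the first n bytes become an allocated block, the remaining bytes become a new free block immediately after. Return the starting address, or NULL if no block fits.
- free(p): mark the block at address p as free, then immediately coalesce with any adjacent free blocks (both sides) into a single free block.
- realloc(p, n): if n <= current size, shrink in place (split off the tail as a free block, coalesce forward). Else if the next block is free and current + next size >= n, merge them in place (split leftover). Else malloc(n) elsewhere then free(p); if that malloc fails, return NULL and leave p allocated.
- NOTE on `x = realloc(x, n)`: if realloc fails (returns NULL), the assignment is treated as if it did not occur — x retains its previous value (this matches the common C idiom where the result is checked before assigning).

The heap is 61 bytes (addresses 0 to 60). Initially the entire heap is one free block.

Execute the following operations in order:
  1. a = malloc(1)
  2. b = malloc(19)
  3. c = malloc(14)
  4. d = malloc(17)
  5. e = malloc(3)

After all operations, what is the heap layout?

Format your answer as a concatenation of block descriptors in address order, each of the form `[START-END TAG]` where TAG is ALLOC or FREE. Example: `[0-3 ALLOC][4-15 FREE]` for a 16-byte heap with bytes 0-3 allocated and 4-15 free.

Op 1: a = malloc(1) -> a = 0; heap: [0-0 ALLOC][1-60 FREE]
Op 2: b = malloc(19) -> b = 1; heap: [0-0 ALLOC][1-19 ALLOC][20-60 FREE]
Op 3: c = malloc(14) -> c = 20; heap: [0-0 ALLOC][1-19 ALLOC][20-33 ALLOC][34-60 FREE]
Op 4: d = malloc(17) -> d = 34; heap: [0-0 ALLOC][1-19 ALLOC][20-33 ALLOC][34-50 ALLOC][51-60 FREE]
Op 5: e = malloc(3) -> e = 51; heap: [0-0 ALLOC][1-19 ALLOC][20-33 ALLOC][34-50 ALLOC][51-53 ALLOC][54-60 FREE]

Answer: [0-0 ALLOC][1-19 ALLOC][20-33 ALLOC][34-50 ALLOC][51-53 ALLOC][54-60 FREE]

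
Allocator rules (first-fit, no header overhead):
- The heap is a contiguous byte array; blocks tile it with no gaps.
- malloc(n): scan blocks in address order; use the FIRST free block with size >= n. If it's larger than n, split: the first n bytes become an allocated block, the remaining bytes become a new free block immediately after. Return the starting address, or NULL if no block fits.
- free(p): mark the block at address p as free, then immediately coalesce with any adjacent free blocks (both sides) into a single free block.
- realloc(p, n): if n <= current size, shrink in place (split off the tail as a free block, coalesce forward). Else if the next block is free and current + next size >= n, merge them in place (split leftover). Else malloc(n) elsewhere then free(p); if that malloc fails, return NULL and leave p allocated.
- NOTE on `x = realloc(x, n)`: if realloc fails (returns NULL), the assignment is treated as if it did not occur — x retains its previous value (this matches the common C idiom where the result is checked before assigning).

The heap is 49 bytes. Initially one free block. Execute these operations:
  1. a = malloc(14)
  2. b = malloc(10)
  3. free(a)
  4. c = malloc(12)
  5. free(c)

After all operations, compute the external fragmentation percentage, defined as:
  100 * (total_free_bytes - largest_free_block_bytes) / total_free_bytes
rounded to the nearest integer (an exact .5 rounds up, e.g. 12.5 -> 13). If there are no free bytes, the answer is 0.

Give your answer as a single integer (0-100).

Op 1: a = malloc(14) -> a = 0; heap: [0-13 ALLOC][14-48 FREE]
Op 2: b = malloc(10) -> b = 14; heap: [0-13 ALLOC][14-23 ALLOC][24-48 FREE]
Op 3: free(a) -> (freed a); heap: [0-13 FREE][14-23 ALLOC][24-48 FREE]
Op 4: c = malloc(12) -> c = 0; heap: [0-11 ALLOC][12-13 FREE][14-23 ALLOC][24-48 FREE]
Op 5: free(c) -> (freed c); heap: [0-13 FREE][14-23 ALLOC][24-48 FREE]
Free blocks: [14 25] total_free=39 largest=25 -> 100*(39-25)/39 = 1400/39 ≈ 35.897 -> rounds to 36

Answer: 36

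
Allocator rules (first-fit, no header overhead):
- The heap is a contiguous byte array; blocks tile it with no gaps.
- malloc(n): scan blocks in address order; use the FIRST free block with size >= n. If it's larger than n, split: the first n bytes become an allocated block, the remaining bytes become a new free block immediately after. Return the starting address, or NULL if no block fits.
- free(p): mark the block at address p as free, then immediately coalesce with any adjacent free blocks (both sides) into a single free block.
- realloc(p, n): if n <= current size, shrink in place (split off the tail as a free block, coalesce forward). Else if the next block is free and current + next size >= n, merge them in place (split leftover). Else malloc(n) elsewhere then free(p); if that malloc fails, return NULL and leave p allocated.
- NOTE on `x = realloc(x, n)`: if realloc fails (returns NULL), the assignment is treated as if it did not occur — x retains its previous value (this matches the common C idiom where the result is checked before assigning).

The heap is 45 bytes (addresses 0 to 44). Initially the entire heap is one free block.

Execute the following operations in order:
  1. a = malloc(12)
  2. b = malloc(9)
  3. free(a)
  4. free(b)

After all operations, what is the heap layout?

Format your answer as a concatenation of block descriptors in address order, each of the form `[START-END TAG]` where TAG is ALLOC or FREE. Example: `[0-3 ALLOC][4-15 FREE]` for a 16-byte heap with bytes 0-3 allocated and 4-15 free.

Answer: [0-44 FREE]

Derivation:
Op 1: a = malloc(12) -> a = 0; heap: [0-11 ALLOC][12-44 FREE]
Op 2: b = malloc(9) -> b = 12; heap: [0-11 ALLOC][12-20 ALLOC][21-44 FREE]
Op 3: free(a) -> (freed a); heap: [0-11 FREE][12-20 ALLOC][21-44 FREE]
Op 4: free(b) -> (freed b); heap: [0-44 FREE]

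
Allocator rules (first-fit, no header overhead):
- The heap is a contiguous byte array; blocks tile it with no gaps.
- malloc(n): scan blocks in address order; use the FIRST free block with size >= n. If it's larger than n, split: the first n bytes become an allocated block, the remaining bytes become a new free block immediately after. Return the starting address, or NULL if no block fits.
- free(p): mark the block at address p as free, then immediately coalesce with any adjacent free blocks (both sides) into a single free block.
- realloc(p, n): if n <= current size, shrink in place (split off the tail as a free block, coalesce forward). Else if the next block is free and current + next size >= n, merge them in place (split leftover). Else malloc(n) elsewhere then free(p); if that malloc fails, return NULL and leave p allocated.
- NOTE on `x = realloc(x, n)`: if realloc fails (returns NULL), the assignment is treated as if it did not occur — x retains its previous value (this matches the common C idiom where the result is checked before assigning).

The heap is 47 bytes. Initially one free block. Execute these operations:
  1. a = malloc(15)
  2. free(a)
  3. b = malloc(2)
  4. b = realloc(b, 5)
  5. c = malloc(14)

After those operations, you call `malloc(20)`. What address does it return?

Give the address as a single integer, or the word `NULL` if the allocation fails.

Op 1: a = malloc(15) -> a = 0; heap: [0-14 ALLOC][15-46 FREE]
Op 2: free(a) -> (freed a); heap: [0-46 FREE]
Op 3: b = malloc(2) -> b = 0; heap: [0-1 ALLOC][2-46 FREE]
Op 4: b = realloc(b, 5) -> b = 0; heap: [0-4 ALLOC][5-46 FREE]
Op 5: c = malloc(14) -> c = 5; heap: [0-4 ALLOC][5-18 ALLOC][19-46 FREE]
malloc(20): first-fit scan over [0-4 ALLOC][5-18 ALLOC][19-46 FREE] -> 19

Answer: 19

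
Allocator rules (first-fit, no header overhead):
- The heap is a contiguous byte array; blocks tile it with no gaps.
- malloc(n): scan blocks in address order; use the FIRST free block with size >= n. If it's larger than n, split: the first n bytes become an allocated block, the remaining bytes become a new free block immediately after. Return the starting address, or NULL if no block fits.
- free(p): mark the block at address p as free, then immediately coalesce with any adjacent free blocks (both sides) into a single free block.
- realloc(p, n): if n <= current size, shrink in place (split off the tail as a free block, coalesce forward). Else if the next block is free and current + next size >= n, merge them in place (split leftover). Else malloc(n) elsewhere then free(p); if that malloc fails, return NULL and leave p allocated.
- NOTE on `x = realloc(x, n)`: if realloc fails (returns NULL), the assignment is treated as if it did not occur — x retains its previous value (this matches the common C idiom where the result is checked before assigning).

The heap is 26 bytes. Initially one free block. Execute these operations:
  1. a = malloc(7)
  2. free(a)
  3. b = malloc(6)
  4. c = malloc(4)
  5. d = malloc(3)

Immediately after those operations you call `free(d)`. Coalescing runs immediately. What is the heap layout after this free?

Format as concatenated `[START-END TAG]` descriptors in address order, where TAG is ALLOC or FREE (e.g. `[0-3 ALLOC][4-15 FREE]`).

Op 1: a = malloc(7) -> a = 0; heap: [0-6 ALLOC][7-25 FREE]
Op 2: free(a) -> (freed a); heap: [0-25 FREE]
Op 3: b = malloc(6) -> b = 0; heap: [0-5 ALLOC][6-25 FREE]
Op 4: c = malloc(4) -> c = 6; heap: [0-5 ALLOC][6-9 ALLOC][10-25 FREE]
Op 5: d = malloc(3) -> d = 10; heap: [0-5 ALLOC][6-9 ALLOC][10-12 ALLOC][13-25 FREE]
free(d): d = 10 -> block [10-12 ALLOC]; mark free, coalesce with adjacent free neighbors -> [0-5 ALLOC][6-9 ALLOC][10-25 FREE]

Answer: [0-5 ALLOC][6-9 ALLOC][10-25 FREE]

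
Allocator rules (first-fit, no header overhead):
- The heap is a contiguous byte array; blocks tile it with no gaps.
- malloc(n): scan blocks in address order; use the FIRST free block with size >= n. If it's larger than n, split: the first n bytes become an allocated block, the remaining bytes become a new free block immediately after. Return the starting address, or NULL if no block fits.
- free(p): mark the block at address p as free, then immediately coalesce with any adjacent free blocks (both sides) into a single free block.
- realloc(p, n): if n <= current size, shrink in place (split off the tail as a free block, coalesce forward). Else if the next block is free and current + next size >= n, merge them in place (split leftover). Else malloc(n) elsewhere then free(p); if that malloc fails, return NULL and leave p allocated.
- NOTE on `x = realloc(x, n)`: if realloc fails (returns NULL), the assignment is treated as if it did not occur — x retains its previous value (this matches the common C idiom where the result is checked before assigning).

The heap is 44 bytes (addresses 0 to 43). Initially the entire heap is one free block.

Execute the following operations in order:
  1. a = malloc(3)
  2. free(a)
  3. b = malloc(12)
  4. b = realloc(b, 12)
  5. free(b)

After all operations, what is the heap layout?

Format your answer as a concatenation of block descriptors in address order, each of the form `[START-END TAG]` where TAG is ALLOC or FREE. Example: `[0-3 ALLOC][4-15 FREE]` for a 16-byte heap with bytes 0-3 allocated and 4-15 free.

Op 1: a = malloc(3) -> a = 0; heap: [0-2 ALLOC][3-43 FREE]
Op 2: free(a) -> (freed a); heap: [0-43 FREE]
Op 3: b = malloc(12) -> b = 0; heap: [0-11 ALLOC][12-43 FREE]
Op 4: b = realloc(b, 12) -> b = 0; heap: [0-11 ALLOC][12-43 FREE]
Op 5: free(b) -> (freed b); heap: [0-43 FREE]

Answer: [0-43 FREE]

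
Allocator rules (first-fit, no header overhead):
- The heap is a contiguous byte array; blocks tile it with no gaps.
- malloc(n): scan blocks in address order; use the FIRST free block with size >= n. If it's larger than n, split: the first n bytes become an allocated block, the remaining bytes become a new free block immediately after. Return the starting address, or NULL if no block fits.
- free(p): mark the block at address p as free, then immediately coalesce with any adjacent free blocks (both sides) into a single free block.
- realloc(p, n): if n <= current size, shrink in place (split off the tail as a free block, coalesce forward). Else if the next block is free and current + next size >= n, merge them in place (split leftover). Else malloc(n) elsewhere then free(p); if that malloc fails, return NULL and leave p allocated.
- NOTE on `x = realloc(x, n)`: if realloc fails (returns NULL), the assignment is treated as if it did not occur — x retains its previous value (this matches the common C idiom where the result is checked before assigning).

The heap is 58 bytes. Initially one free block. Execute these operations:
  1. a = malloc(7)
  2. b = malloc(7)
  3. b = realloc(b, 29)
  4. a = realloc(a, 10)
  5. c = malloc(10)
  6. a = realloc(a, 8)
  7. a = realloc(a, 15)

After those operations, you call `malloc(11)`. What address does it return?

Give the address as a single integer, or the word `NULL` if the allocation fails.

Answer: NULL

Derivation:
Op 1: a = malloc(7) -> a = 0; heap: [0-6 ALLOC][7-57 FREE]
Op 2: b = malloc(7) -> b = 7; heap: [0-6 ALLOC][7-13 ALLOC][14-57 FREE]
Op 3: b = realloc(b, 29) -> b = 7; heap: [0-6 ALLOC][7-35 ALLOC][36-57 FREE]
Op 4: a = realloc(a, 10) -> a = 36; heap: [0-6 FREE][7-35 ALLOC][36-45 ALLOC][46-57 FREE]
Op 5: c = malloc(10) -> c = 46; heap: [0-6 FREE][7-35 ALLOC][36-45 ALLOC][46-55 ALLOC][56-57 FREE]
Op 6: a = realloc(a, 8) -> a = 36; heap: [0-6 FREE][7-35 ALLOC][36-43 ALLOC][44-45 FREE][46-55 ALLOC][56-57 FREE]
Op 7: a = realloc(a, 15) -> NULL (a unchanged); heap: [0-6 FREE][7-35 ALLOC][36-43 ALLOC][44-45 FREE][46-55 ALLOC][56-57 FREE]
malloc(11): first-fit scan over [0-6 FREE][7-35 ALLOC][36-43 ALLOC][44-45 FREE][46-55 ALLOC][56-57 FREE] -> NULL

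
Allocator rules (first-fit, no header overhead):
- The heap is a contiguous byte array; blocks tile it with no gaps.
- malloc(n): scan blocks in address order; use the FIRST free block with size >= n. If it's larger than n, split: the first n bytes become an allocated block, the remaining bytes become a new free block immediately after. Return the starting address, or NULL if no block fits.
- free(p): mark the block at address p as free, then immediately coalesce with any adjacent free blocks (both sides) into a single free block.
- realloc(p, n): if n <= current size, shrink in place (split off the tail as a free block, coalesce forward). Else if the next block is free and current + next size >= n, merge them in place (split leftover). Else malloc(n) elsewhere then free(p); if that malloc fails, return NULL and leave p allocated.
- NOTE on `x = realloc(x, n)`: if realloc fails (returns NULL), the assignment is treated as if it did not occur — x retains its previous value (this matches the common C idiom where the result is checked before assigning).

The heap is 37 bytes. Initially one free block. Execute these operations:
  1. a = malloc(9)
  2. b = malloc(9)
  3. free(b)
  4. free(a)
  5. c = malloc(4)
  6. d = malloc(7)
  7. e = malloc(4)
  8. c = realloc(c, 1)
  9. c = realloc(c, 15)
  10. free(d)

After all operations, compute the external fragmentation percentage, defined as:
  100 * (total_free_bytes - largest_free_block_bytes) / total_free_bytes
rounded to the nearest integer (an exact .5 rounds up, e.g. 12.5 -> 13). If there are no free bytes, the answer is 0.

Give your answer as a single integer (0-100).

Op 1: a = malloc(9) -> a = 0; heap: [0-8 ALLOC][9-36 FREE]
Op 2: b = malloc(9) -> b = 9; heap: [0-8 ALLOC][9-17 ALLOC][18-36 FREE]
Op 3: free(b) -> (freed b); heap: [0-8 ALLOC][9-36 FREE]
Op 4: free(a) -> (freed a); heap: [0-36 FREE]
Op 5: c = malloc(4) -> c = 0; heap: [0-3 ALLOC][4-36 FREE]
Op 6: d = malloc(7) -> d = 4; heap: [0-3 ALLOC][4-10 ALLOC][11-36 FREE]
Op 7: e = malloc(4) -> e = 11; heap: [0-3 ALLOC][4-10 ALLOC][11-14 ALLOC][15-36 FREE]
Op 8: c = realloc(c, 1) -> c = 0; heap: [0-0 ALLOC][1-3 FREE][4-10 ALLOC][11-14 ALLOC][15-36 FREE]
Op 9: c = realloc(c, 15) -> c = 15; heap: [0-3 FREE][4-10 ALLOC][11-14 ALLOC][15-29 ALLOC][30-36 FREE]
Op 10: free(d) -> (freed d); heap: [0-10 FREE][11-14 ALLOC][15-29 ALLOC][30-36 FREE]
Free blocks: [11 7] total_free=18 largest=11 -> 100*(18-11)/18 = 700/18 ≈ 38.889 -> rounds to 39

Answer: 39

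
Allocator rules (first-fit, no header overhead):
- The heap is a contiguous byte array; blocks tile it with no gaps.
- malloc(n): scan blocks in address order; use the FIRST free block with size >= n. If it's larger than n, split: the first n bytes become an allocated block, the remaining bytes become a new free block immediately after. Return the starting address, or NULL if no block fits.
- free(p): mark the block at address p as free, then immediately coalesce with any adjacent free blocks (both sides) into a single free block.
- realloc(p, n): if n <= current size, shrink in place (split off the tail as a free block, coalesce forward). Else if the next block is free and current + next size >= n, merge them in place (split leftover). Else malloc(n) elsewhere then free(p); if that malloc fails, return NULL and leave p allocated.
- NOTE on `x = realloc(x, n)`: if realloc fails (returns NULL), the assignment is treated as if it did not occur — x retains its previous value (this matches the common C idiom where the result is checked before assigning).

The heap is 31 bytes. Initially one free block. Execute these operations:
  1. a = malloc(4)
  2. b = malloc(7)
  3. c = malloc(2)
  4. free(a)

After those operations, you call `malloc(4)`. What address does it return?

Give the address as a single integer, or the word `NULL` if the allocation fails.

Answer: 0

Derivation:
Op 1: a = malloc(4) -> a = 0; heap: [0-3 ALLOC][4-30 FREE]
Op 2: b = malloc(7) -> b = 4; heap: [0-3 ALLOC][4-10 ALLOC][11-30 FREE]
Op 3: c = malloc(2) -> c = 11; heap: [0-3 ALLOC][4-10 ALLOC][11-12 ALLOC][13-30 FREE]
Op 4: free(a) -> (freed a); heap: [0-3 FREE][4-10 ALLOC][11-12 ALLOC][13-30 FREE]
malloc(4): first-fit scan over [0-3 FREE][4-10 ALLOC][11-12 ALLOC][13-30 FREE] -> 0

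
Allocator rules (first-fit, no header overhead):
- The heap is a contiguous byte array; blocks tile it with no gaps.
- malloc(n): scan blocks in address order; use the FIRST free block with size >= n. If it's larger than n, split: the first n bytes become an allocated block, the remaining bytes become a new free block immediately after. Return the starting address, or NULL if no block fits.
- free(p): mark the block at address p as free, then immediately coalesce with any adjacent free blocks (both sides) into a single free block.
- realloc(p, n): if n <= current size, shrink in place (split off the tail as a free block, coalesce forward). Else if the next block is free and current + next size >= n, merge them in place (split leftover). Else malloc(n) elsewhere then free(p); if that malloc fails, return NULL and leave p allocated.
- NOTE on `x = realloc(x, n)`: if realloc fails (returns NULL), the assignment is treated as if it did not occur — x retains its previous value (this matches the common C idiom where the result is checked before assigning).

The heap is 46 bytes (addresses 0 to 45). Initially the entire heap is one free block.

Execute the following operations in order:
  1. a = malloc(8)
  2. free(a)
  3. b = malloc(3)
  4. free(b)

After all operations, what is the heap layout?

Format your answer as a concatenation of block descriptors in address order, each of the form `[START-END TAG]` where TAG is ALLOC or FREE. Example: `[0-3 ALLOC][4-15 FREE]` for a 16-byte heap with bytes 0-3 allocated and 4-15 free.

Answer: [0-45 FREE]

Derivation:
Op 1: a = malloc(8) -> a = 0; heap: [0-7 ALLOC][8-45 FREE]
Op 2: free(a) -> (freed a); heap: [0-45 FREE]
Op 3: b = malloc(3) -> b = 0; heap: [0-2 ALLOC][3-45 FREE]
Op 4: free(b) -> (freed b); heap: [0-45 FREE]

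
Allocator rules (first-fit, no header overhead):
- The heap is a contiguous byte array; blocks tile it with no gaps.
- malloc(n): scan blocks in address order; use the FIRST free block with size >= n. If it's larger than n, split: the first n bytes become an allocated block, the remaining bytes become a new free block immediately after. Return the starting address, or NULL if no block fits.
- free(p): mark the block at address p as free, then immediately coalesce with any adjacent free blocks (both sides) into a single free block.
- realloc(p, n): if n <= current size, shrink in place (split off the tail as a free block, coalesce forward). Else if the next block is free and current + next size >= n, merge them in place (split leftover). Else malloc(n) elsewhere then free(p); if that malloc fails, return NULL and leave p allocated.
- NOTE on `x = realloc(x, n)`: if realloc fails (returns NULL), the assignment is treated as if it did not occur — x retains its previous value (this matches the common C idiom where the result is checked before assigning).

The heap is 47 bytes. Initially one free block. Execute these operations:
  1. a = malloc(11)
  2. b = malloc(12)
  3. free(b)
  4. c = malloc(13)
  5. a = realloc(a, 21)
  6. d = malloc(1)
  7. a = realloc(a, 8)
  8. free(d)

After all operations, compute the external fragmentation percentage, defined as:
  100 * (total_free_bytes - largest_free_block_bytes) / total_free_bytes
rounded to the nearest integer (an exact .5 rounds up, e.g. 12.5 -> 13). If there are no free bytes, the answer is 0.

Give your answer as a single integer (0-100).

Answer: 42

Derivation:
Op 1: a = malloc(11) -> a = 0; heap: [0-10 ALLOC][11-46 FREE]
Op 2: b = malloc(12) -> b = 11; heap: [0-10 ALLOC][11-22 ALLOC][23-46 FREE]
Op 3: free(b) -> (freed b); heap: [0-10 ALLOC][11-46 FREE]
Op 4: c = malloc(13) -> c = 11; heap: [0-10 ALLOC][11-23 ALLOC][24-46 FREE]
Op 5: a = realloc(a, 21) -> a = 24; heap: [0-10 FREE][11-23 ALLOC][24-44 ALLOC][45-46 FREE]
Op 6: d = malloc(1) -> d = 0; heap: [0-0 ALLOC][1-10 FREE][11-23 ALLOC][24-44 ALLOC][45-46 FREE]
Op 7: a = realloc(a, 8) -> a = 24; heap: [0-0 ALLOC][1-10 FREE][11-23 ALLOC][24-31 ALLOC][32-46 FREE]
Op 8: free(d) -> (freed d); heap: [0-10 FREE][11-23 ALLOC][24-31 ALLOC][32-46 FREE]
Free blocks: [11 15] total_free=26 largest=15 -> 100*(26-15)/26 = 1100/26 ≈ 42.308 -> rounds to 42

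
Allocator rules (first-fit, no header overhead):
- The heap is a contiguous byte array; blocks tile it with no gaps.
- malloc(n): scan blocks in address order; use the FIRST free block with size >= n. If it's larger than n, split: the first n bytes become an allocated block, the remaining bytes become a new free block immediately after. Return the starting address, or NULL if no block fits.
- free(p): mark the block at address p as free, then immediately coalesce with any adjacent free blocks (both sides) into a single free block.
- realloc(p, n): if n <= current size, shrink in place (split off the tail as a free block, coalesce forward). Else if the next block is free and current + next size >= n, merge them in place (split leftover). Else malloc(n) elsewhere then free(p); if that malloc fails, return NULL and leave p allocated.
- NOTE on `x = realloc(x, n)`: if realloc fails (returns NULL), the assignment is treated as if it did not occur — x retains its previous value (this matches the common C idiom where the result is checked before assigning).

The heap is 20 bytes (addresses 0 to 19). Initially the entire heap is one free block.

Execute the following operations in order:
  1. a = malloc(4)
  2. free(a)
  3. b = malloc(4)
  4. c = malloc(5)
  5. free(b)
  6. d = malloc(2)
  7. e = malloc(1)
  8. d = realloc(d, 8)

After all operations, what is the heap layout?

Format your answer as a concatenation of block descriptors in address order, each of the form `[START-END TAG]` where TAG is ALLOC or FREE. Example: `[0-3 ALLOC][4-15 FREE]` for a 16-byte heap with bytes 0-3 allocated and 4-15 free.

Answer: [0-1 FREE][2-2 ALLOC][3-3 FREE][4-8 ALLOC][9-16 ALLOC][17-19 FREE]

Derivation:
Op 1: a = malloc(4) -> a = 0; heap: [0-3 ALLOC][4-19 FREE]
Op 2: free(a) -> (freed a); heap: [0-19 FREE]
Op 3: b = malloc(4) -> b = 0; heap: [0-3 ALLOC][4-19 FREE]
Op 4: c = malloc(5) -> c = 4; heap: [0-3 ALLOC][4-8 ALLOC][9-19 FREE]
Op 5: free(b) -> (freed b); heap: [0-3 FREE][4-8 ALLOC][9-19 FREE]
Op 6: d = malloc(2) -> d = 0; heap: [0-1 ALLOC][2-3 FREE][4-8 ALLOC][9-19 FREE]
Op 7: e = malloc(1) -> e = 2; heap: [0-1 ALLOC][2-2 ALLOC][3-3 FREE][4-8 ALLOC][9-19 FREE]
Op 8: d = realloc(d, 8) -> d = 9; heap: [0-1 FREE][2-2 ALLOC][3-3 FREE][4-8 ALLOC][9-16 ALLOC][17-19 FREE]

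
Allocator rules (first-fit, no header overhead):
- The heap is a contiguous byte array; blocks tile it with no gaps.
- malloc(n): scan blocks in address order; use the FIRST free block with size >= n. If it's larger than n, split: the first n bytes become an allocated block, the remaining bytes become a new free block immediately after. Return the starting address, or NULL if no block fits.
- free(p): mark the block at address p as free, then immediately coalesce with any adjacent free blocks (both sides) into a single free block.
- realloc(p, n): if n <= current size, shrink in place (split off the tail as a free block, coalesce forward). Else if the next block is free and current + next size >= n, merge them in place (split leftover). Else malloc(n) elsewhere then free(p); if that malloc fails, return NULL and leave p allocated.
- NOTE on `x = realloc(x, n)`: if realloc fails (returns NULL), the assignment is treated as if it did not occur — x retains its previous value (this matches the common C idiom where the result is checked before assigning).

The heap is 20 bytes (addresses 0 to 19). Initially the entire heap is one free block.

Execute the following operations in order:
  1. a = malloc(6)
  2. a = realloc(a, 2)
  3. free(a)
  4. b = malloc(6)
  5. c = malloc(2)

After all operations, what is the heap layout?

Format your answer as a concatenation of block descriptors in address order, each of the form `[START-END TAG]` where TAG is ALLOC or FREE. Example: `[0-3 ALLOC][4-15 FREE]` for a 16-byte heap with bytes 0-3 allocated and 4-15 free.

Op 1: a = malloc(6) -> a = 0; heap: [0-5 ALLOC][6-19 FREE]
Op 2: a = realloc(a, 2) -> a = 0; heap: [0-1 ALLOC][2-19 FREE]
Op 3: free(a) -> (freed a); heap: [0-19 FREE]
Op 4: b = malloc(6) -> b = 0; heap: [0-5 ALLOC][6-19 FREE]
Op 5: c = malloc(2) -> c = 6; heap: [0-5 ALLOC][6-7 ALLOC][8-19 FREE]

Answer: [0-5 ALLOC][6-7 ALLOC][8-19 FREE]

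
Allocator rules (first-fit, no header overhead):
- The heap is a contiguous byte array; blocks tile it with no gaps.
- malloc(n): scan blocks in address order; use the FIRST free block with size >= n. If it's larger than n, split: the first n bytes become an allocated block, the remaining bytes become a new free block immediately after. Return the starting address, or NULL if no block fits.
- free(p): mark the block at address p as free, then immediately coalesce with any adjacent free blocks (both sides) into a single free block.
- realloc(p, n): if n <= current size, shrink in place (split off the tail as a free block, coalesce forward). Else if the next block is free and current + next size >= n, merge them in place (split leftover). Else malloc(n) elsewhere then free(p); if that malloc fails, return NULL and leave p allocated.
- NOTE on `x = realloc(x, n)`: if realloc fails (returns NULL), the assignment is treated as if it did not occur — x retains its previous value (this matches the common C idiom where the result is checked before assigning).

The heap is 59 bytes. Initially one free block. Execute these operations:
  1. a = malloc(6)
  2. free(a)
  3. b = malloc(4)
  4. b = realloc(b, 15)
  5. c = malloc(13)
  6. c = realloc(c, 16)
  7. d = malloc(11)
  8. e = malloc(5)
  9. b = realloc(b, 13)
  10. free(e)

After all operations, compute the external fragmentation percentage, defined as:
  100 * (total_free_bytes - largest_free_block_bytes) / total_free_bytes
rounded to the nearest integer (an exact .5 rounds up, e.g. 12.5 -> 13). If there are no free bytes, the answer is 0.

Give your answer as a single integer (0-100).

Answer: 11

Derivation:
Op 1: a = malloc(6) -> a = 0; heap: [0-5 ALLOC][6-58 FREE]
Op 2: free(a) -> (freed a); heap: [0-58 FREE]
Op 3: b = malloc(4) -> b = 0; heap: [0-3 ALLOC][4-58 FREE]
Op 4: b = realloc(b, 15) -> b = 0; heap: [0-14 ALLOC][15-58 FREE]
Op 5: c = malloc(13) -> c = 15; heap: [0-14 ALLOC][15-27 ALLOC][28-58 FREE]
Op 6: c = realloc(c, 16) -> c = 15; heap: [0-14 ALLOC][15-30 ALLOC][31-58 FREE]
Op 7: d = malloc(11) -> d = 31; heap: [0-14 ALLOC][15-30 ALLOC][31-41 ALLOC][42-58 FREE]
Op 8: e = malloc(5) -> e = 42; heap: [0-14 ALLOC][15-30 ALLOC][31-41 ALLOC][42-46 ALLOC][47-58 FREE]
Op 9: b = realloc(b, 13) -> b = 0; heap: [0-12 ALLOC][13-14 FREE][15-30 ALLOC][31-41 ALLOC][42-46 ALLOC][47-58 FREE]
Op 10: free(e) -> (freed e); heap: [0-12 ALLOC][13-14 FREE][15-30 ALLOC][31-41 ALLOC][42-58 FREE]
Free blocks: [2 17] total_free=19 largest=17 -> 100*(19-17)/19 = 200/19 ≈ 10.526 -> rounds to 11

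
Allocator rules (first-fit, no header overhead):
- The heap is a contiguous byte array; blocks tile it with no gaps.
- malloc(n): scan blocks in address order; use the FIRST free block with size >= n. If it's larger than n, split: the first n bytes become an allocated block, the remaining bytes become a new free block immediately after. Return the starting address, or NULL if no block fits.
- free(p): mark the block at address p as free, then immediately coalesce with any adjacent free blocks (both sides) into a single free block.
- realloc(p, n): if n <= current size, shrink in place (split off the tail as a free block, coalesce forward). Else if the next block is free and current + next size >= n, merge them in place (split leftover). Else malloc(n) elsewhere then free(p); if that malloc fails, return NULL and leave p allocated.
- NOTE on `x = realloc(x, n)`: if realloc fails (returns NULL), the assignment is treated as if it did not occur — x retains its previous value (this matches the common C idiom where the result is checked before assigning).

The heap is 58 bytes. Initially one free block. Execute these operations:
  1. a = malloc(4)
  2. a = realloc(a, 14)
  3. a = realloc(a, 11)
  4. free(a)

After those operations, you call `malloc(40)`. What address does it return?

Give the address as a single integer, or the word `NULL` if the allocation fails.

Answer: 0

Derivation:
Op 1: a = malloc(4) -> a = 0; heap: [0-3 ALLOC][4-57 FREE]
Op 2: a = realloc(a, 14) -> a = 0; heap: [0-13 ALLOC][14-57 FREE]
Op 3: a = realloc(a, 11) -> a = 0; heap: [0-10 ALLOC][11-57 FREE]
Op 4: free(a) -> (freed a); heap: [0-57 FREE]
malloc(40): first-fit scan over [0-57 FREE] -> 0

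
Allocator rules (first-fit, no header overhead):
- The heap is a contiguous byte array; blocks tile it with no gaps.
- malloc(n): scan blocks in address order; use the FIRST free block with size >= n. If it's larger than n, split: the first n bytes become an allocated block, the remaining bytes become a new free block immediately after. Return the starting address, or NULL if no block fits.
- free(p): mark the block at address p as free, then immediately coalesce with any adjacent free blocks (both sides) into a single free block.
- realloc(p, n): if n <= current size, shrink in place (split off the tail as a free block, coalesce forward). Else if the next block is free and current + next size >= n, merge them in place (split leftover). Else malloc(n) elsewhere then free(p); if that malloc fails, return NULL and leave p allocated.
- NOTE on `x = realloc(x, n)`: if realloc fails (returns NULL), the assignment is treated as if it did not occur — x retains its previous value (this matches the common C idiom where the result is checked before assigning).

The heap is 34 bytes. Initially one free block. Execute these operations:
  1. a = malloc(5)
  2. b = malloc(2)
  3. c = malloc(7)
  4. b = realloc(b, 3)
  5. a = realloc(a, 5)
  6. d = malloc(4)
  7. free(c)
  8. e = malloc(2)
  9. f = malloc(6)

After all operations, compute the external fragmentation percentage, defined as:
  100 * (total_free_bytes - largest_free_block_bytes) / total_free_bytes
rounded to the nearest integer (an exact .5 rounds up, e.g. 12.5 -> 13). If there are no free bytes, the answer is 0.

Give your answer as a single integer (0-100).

Op 1: a = malloc(5) -> a = 0; heap: [0-4 ALLOC][5-33 FREE]
Op 2: b = malloc(2) -> b = 5; heap: [0-4 ALLOC][5-6 ALLOC][7-33 FREE]
Op 3: c = malloc(7) -> c = 7; heap: [0-4 ALLOC][5-6 ALLOC][7-13 ALLOC][14-33 FREE]
Op 4: b = realloc(b, 3) -> b = 14; heap: [0-4 ALLOC][5-6 FREE][7-13 ALLOC][14-16 ALLOC][17-33 FREE]
Op 5: a = realloc(a, 5) -> a = 0; heap: [0-4 ALLOC][5-6 FREE][7-13 ALLOC][14-16 ALLOC][17-33 FREE]
Op 6: d = malloc(4) -> d = 17; heap: [0-4 ALLOC][5-6 FREE][7-13 ALLOC][14-16 ALLOC][17-20 ALLOC][21-33 FREE]
Op 7: free(c) -> (freed c); heap: [0-4 ALLOC][5-13 FREE][14-16 ALLOC][17-20 ALLOC][21-33 FREE]
Op 8: e = malloc(2) -> e = 5; heap: [0-4 ALLOC][5-6 ALLOC][7-13 FREE][14-16 ALLOC][17-20 ALLOC][21-33 FREE]
Op 9: f = malloc(6) -> f = 7; heap: [0-4 ALLOC][5-6 ALLOC][7-12 ALLOC][13-13 FREE][14-16 ALLOC][17-20 ALLOC][21-33 FREE]
Free blocks: [1 13] total_free=14 largest=13 -> 100*(14-13)/14 = 100/14 ≈ 7.143 -> rounds to 7

Answer: 7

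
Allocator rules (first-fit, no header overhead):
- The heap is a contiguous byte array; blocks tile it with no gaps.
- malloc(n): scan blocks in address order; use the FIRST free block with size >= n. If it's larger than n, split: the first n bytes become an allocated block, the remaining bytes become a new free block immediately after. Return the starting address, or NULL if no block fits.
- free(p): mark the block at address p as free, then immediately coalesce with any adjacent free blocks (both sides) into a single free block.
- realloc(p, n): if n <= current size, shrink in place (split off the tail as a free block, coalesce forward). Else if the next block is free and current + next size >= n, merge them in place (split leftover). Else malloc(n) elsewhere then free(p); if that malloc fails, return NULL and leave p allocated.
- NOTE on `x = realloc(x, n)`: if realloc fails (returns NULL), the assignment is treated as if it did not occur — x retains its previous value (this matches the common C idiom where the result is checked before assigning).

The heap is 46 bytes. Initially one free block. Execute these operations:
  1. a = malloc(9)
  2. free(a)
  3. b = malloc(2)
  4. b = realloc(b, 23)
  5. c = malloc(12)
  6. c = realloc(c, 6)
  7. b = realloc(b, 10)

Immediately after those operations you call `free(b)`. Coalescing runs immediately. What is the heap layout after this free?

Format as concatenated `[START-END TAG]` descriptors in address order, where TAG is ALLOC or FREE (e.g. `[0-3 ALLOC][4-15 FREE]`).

Answer: [0-22 FREE][23-28 ALLOC][29-45 FREE]

Derivation:
Op 1: a = malloc(9) -> a = 0; heap: [0-8 ALLOC][9-45 FREE]
Op 2: free(a) -> (freed a); heap: [0-45 FREE]
Op 3: b = malloc(2) -> b = 0; heap: [0-1 ALLOC][2-45 FREE]
Op 4: b = realloc(b, 23) -> b = 0; heap: [0-22 ALLOC][23-45 FREE]
Op 5: c = malloc(12) -> c = 23; heap: [0-22 ALLOC][23-34 ALLOC][35-45 FREE]
Op 6: c = realloc(c, 6) -> c = 23; heap: [0-22 ALLOC][23-28 ALLOC][29-45 FREE]
Op 7: b = realloc(b, 10) -> b = 0; heap: [0-9 ALLOC][10-22 FREE][23-28 ALLOC][29-45 FREE]
free(b): b = 0 -> block [0-9 ALLOC]; mark free, coalesce with adjacent free neighbors -> [0-22 FREE][23-28 ALLOC][29-45 FREE]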